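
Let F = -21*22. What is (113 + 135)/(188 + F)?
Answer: -124/137 ≈ -0.90511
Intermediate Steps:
F = -462
(113 + 135)/(188 + F) = (113 + 135)/(188 - 462) = 248/(-274) = 248*(-1/274) = -124/137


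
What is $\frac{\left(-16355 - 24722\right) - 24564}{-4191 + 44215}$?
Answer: $- \frac{65641}{40024} \approx -1.64$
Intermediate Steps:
$\frac{\left(-16355 - 24722\right) - 24564}{-4191 + 44215} = \frac{-41077 - 24564}{40024} = \left(-65641\right) \frac{1}{40024} = - \frac{65641}{40024}$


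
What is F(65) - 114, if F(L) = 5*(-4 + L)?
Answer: 191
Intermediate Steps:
F(L) = -20 + 5*L
F(65) - 114 = (-20 + 5*65) - 114 = (-20 + 325) - 114 = 305 - 114 = 191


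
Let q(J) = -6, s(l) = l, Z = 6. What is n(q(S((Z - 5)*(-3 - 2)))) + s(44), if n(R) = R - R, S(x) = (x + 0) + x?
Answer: 44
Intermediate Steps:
S(x) = 2*x (S(x) = x + x = 2*x)
n(R) = 0
n(q(S((Z - 5)*(-3 - 2)))) + s(44) = 0 + 44 = 44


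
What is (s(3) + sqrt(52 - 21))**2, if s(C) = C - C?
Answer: 31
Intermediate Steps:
s(C) = 0
(s(3) + sqrt(52 - 21))**2 = (0 + sqrt(52 - 21))**2 = (0 + sqrt(31))**2 = (sqrt(31))**2 = 31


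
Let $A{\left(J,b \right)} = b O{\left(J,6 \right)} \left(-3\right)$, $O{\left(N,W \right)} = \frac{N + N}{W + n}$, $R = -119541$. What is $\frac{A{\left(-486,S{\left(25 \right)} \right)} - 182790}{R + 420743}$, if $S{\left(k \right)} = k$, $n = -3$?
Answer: $- \frac{79245}{150601} \approx -0.52619$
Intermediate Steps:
$O{\left(N,W \right)} = \frac{2 N}{-3 + W}$ ($O{\left(N,W \right)} = \frac{N + N}{W - 3} = \frac{2 N}{-3 + W}$)
$A{\left(J,b \right)} = - 2 J b$ ($A{\left(J,b \right)} = b \frac{2 J}{-3 + 6} \left(-3\right) = b \frac{2 J}{3} \left(-3\right) = \frac{2 J b}{3} \left(-3\right) = - 2 J b$)
$\frac{A{\left(-486,S{\left(25 \right)} \right)} - 182790}{R + 420743} = \frac{\left(-2\right) \left(-486\right) 25 - 182790}{-119541 + 420743} = \frac{24300 - 182790}{301202} = \left(-158490\right) \frac{1}{301202} = - \frac{79245}{150601}$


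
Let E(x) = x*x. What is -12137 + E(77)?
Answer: -6208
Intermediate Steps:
E(x) = x**2
-12137 + E(77) = -12137 + 77**2 = -12137 + 5929 = -6208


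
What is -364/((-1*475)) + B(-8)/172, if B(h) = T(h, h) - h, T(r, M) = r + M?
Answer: 14702/20425 ≈ 0.71980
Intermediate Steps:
T(r, M) = M + r
B(h) = h (B(h) = (h + h) - h = 2*h - h = h)
-364/((-1*475)) + B(-8)/172 = -364/((-1*475)) - 8/172 = -364/(-475) - 8*1/172 = -364*(-1/475) - 2/43 = 364/475 - 2/43 = 14702/20425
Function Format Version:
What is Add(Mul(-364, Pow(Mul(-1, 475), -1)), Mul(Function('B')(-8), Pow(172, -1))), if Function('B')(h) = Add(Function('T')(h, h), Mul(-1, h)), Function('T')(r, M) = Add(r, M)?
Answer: Rational(14702, 20425) ≈ 0.71980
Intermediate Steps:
Function('T')(r, M) = Add(M, r)
Function('B')(h) = h (Function('B')(h) = Add(Add(h, h), Mul(-1, h)) = Add(Mul(2, h), Mul(-1, h)) = h)
Add(Mul(-364, Pow(Mul(-1, 475), -1)), Mul(Function('B')(-8), Pow(172, -1))) = Add(Mul(-364, Pow(Mul(-1, 475), -1)), Mul(-8, Pow(172, -1))) = Add(Mul(-364, Pow(-475, -1)), Mul(-8, Rational(1, 172))) = Add(Mul(-364, Rational(-1, 475)), Rational(-2, 43)) = Add(Rational(364, 475), Rational(-2, 43)) = Rational(14702, 20425)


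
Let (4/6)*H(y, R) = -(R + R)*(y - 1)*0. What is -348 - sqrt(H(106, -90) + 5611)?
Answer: -348 - sqrt(5611) ≈ -422.91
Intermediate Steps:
H(y, R) = 0 (H(y, R) = 3*(-(R + R)*(y - 1)*0)/2 = 3*(-2*R*(-1 + y)*0)/2 = (3/2)*0 = 0)
-348 - sqrt(H(106, -90) + 5611) = -348 - sqrt(0 + 5611) = -348 - sqrt(5611)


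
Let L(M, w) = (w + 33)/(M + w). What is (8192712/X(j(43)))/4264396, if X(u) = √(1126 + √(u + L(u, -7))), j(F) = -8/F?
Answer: 2048178*√13287/(1066099*√(14961162 + I*√671604702)) ≈ 0.057253 - 4.9586e-5*I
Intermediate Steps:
L(M, w) = (33 + w)/(M + w)
X(u) = √(1126 + √(u + 26/(-7 + u))) (X(u) = √(1126 + √(u + (33 - 7)/(u - 7))) = √(1126 + √(u + 26/(-7 + u))))
(8192712/X(j(43)))/4264396 = (8192712/(√(1126 + √((26 + (-8/43)*(-7 - 8/43))/(-7 - 8/43)))))/4264396 = (8192712/(√(1126 + √((26 + (-8*1/43)*(-7 - 8*1/43))/(-7 - 8*1/43)))))*(1/4264396) = (8192712/(√(1126 + √((26 - 8*(-7 - 8/43)/43)/(-7 - 8/43)))))*(1/4264396) = (8192712/(√(1126 + √((26 - 8/43*(-309/43))/(-309/43)))))*(1/4264396) = (8192712/(√(1126 + √(-43*(26 + 2472/1849)/309))))*(1/4264396) = (8192712/(√(1126 + √(-43/309*50546/1849))))*(1/4264396) = (8192712/(√(1126 + √(-50546/13287))))*(1/4264396) = (8192712/(√(1126 + I*√671604702/13287)))*(1/4264396) = (8192712/√(1126 + I*√671604702/13287))*(1/4264396) = 2048178/(1066099*√(1126 + I*√671604702/13287))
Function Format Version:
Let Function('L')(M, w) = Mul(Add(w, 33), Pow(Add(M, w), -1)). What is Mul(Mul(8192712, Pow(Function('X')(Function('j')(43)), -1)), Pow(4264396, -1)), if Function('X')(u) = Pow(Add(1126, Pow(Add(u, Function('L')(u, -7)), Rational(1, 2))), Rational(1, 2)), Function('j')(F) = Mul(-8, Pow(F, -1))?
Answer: Mul(Rational(2048178, 1066099), Pow(13287, Rational(1, 2)), Pow(Add(14961162, Mul(I, Pow(671604702, Rational(1, 2)))), Rational(-1, 2))) ≈ Add(0.057253, Mul(-4.9586e-5, I))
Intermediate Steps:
Function('L')(M, w) = Mul(Pow(Add(M, w), -1), Add(33, w)) (Function('L')(M, w) = Mul(Add(33, w), Pow(Add(M, w), -1)) = Mul(Pow(Add(M, w), -1), Add(33, w)))
Function('X')(u) = Pow(Add(1126, Pow(Add(u, Mul(26, Pow(Add(-7, u), -1))), Rational(1, 2))), Rational(1, 2)) (Function('X')(u) = Pow(Add(1126, Pow(Add(u, Mul(Pow(Add(u, -7), -1), Add(33, -7))), Rational(1, 2))), Rational(1, 2)) = Pow(Add(1126, Pow(Add(u, Mul(Pow(Add(-7, u), -1), 26)), Rational(1, 2))), Rational(1, 2)) = Pow(Add(1126, Pow(Add(u, Mul(26, Pow(Add(-7, u), -1))), Rational(1, 2))), Rational(1, 2)))
Mul(Mul(8192712, Pow(Function('X')(Function('j')(43)), -1)), Pow(4264396, -1)) = Mul(Mul(8192712, Pow(Pow(Add(1126, Pow(Mul(Pow(Add(-7, Mul(-8, Pow(43, -1))), -1), Add(26, Mul(Mul(-8, Pow(43, -1)), Add(-7, Mul(-8, Pow(43, -1)))))), Rational(1, 2))), Rational(1, 2)), -1)), Pow(4264396, -1)) = Mul(Mul(8192712, Pow(Pow(Add(1126, Pow(Mul(Pow(Add(-7, Mul(-8, Rational(1, 43))), -1), Add(26, Mul(Mul(-8, Rational(1, 43)), Add(-7, Mul(-8, Rational(1, 43)))))), Rational(1, 2))), Rational(1, 2)), -1)), Rational(1, 4264396)) = Mul(Mul(8192712, Pow(Pow(Add(1126, Pow(Mul(Pow(Add(-7, Rational(-8, 43)), -1), Add(26, Mul(Rational(-8, 43), Add(-7, Rational(-8, 43))))), Rational(1, 2))), Rational(1, 2)), -1)), Rational(1, 4264396)) = Mul(Mul(8192712, Pow(Pow(Add(1126, Pow(Mul(Pow(Rational(-309, 43), -1), Add(26, Mul(Rational(-8, 43), Rational(-309, 43)))), Rational(1, 2))), Rational(1, 2)), -1)), Rational(1, 4264396)) = Mul(Mul(8192712, Pow(Pow(Add(1126, Pow(Mul(Rational(-43, 309), Add(26, Rational(2472, 1849))), Rational(1, 2))), Rational(1, 2)), -1)), Rational(1, 4264396)) = Mul(Mul(8192712, Pow(Pow(Add(1126, Pow(Mul(Rational(-43, 309), Rational(50546, 1849)), Rational(1, 2))), Rational(1, 2)), -1)), Rational(1, 4264396)) = Mul(Mul(8192712, Pow(Pow(Add(1126, Pow(Rational(-50546, 13287), Rational(1, 2))), Rational(1, 2)), -1)), Rational(1, 4264396)) = Mul(Mul(8192712, Pow(Pow(Add(1126, Mul(Rational(1, 13287), I, Pow(671604702, Rational(1, 2)))), Rational(1, 2)), -1)), Rational(1, 4264396)) = Mul(Mul(8192712, Pow(Add(1126, Mul(Rational(1, 13287), I, Pow(671604702, Rational(1, 2)))), Rational(-1, 2))), Rational(1, 4264396)) = Mul(Rational(2048178, 1066099), Pow(Add(1126, Mul(Rational(1, 13287), I, Pow(671604702, Rational(1, 2)))), Rational(-1, 2)))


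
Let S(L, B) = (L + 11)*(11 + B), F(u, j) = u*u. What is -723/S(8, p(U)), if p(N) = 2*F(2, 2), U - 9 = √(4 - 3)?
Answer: -723/361 ≈ -2.0028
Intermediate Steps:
F(u, j) = u²
U = 10 (U = 9 + √(4 - 3) = 9 + √1 = 9 + 1 = 10)
p(N) = 8 (p(N) = 2*2² = 2*4 = 8)
S(L, B) = (11 + B)*(11 + L) (S(L, B) = (11 + L)*(11 + B) = (11 + B)*(11 + L))
-723/S(8, p(U)) = -723/(121 + 11*8 + 11*8 + 8*8) = -723/(121 + 88 + 88 + 64) = -723/361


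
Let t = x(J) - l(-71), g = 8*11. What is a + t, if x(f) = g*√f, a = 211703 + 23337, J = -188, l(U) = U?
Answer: 235111 + 176*I*√47 ≈ 2.3511e+5 + 1206.6*I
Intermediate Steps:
g = 88
a = 235040
x(f) = 88*√f
t = 71 + 176*I*√47 (t = 88*√(-188) - 1*(-71) = 88*(2*I*√47) + 71 = 176*I*√47 + 71 = 71 + 176*I*√47 ≈ 71.0 + 1206.6*I)
a + t = 235040 + (71 + 176*I*√47) = 235111 + 176*I*√47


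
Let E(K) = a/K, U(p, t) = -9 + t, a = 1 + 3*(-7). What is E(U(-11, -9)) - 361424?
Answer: -3252806/9 ≈ -3.6142e+5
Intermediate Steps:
a = -20 (a = 1 - 21 = -20)
E(K) = -20/K
E(U(-11, -9)) - 361424 = -20/(-9 - 9) - 361424 = -20/(-18) - 361424 = -20*(-1/18) - 361424 = 10/9 - 361424 = -3252806/9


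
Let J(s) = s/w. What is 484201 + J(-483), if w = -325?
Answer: 157365808/325 ≈ 4.8420e+5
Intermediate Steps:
J(s) = -s/325 (J(s) = s/(-325) = s*(-1/325) = -s/325)
484201 + J(-483) = 484201 - 1/325*(-483) = 484201 + 483/325 = 157365808/325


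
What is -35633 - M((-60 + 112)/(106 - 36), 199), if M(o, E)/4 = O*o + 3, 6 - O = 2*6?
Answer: -1246951/35 ≈ -35627.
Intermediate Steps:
O = -6 (O = 6 - 2*6 = 6 - 1*12 = 6 - 12 = -6)
M(o, E) = 12 - 24*o (M(o, E) = 4*(-6*o + 3) = 4*(3 - 6*o) = 12 - 24*o)
-35633 - M((-60 + 112)/(106 - 36), 199) = -35633 - (12 - 24*(-60 + 112)/(106 - 36)) = -35633 - (12 - 1248/70) = -35633 - (12 - 24*26/35) = -35633 - (12 - 624/35) = -35633 - 1*(-204/35) = -35633 + 204/35 = -1246951/35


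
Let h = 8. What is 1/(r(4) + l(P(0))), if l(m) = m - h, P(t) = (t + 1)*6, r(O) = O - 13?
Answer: -1/11 ≈ -0.090909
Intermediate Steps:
r(O) = -13 + O
P(t) = 6 + 6*t (P(t) = (1 + t)*6 = 6 + 6*t)
l(m) = -8 + m (l(m) = m - 1*8 = m - 8 = -8 + m)
1/(r(4) + l(P(0))) = 1/((-13 + 4) + (-8 + (6 + 6*0))) = 1/(-9 + (-8 + (6 + 0))) = 1/(-9 + (-8 + 6)) = 1/(-9 - 2) = 1/(-11) = -1/11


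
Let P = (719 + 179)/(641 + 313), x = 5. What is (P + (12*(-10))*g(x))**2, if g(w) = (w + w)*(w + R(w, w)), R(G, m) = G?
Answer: 32759036049601/227529 ≈ 1.4398e+8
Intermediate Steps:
g(w) = 4*w**2 (g(w) = (w + w)*(w + w) = (2*w)*(2*w) = 4*w**2)
P = 449/477 (P = 898/954 = 898*(1/954) = 449/477 ≈ 0.94130)
(P + (12*(-10))*g(x))**2 = (449/477 + (12*(-10))*(4*5**2))**2 = (449/477 - 480*25)**2 = (449/477 - 120*100)**2 = (449/477 - 12000)**2 = (-5723551/477)**2 = 32759036049601/227529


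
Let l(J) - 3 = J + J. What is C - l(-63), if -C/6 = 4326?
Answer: -25833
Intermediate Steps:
C = -25956 (C = -6*4326 = -25956)
l(J) = 3 + 2*J (l(J) = 3 + (J + J) = 3 + 2*J)
C - l(-63) = -25956 - (3 + 2*(-63)) = -25956 - (3 - 126) = -25956 - 1*(-123) = -25956 + 123 = -25833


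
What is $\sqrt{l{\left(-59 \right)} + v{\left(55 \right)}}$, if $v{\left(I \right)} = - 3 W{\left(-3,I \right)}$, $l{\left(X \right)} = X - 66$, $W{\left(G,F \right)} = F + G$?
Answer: $i \sqrt{281} \approx 16.763 i$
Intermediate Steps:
$l{\left(X \right)} = -66 + X$
$v{\left(I \right)} = 9 - 3 I$ ($v{\left(I \right)} = - 3 \left(I - 3\right) = - 3 \left(-3 + I\right) = 9 - 3 I$)
$\sqrt{l{\left(-59 \right)} + v{\left(55 \right)}} = \sqrt{\left(-66 - 59\right) + \left(9 - 165\right)} = \sqrt{-125 + \left(9 - 165\right)} = \sqrt{-125 - 156} = \sqrt{-281} = i \sqrt{281}$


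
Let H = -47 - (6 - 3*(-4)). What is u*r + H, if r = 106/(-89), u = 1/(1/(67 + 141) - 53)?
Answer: -63746007/981047 ≈ -64.978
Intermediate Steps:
u = -208/11023 (u = 1/(1/208 - 53) = 1/(-11023/208) = -208/11023 ≈ -0.018870)
H = -65 (H = -47 - (6 + 12) = -47 - 1*18 = -47 - 18 = -65)
r = -106/89 (r = 106*(-1/89) = -106/89 ≈ -1.1910)
u*r + H = -208/11023*(-106/89) - 65 = 22048/981047 - 65 = -63746007/981047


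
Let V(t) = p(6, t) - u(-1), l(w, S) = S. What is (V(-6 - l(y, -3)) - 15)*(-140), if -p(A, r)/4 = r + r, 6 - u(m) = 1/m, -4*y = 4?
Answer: -280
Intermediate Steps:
y = -1 (y = -1/4*4 = -1)
u(m) = 6 - 1/m
p(A, r) = -8*r (p(A, r) = -4*(r + r) = -8*r)
V(t) = -7 - 8*t (V(t) = -8*t - (6 - 1/(-1)) = -8*t - (6 - 1*(-1)) = -8*t - (6 + 1) = -8*t - 1*7 = -8*t - 7 = -7 - 8*t)
(V(-6 - l(y, -3)) - 15)*(-140) = ((-7 - 8*(-6 - 1*(-3))) - 15)*(-140) = ((-7 - 8*(-6 + 3)) - 15)*(-140) = ((-7 - 8*(-3)) - 15)*(-140) = ((-7 + 24) - 15)*(-140) = (17 - 15)*(-140) = 2*(-140) = -280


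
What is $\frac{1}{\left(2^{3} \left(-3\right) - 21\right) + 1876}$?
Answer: $\frac{1}{1831} \approx 0.00054615$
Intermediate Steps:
$\frac{1}{\left(2^{3} \left(-3\right) - 21\right) + 1876} = \frac{1}{\left(8 \left(-3\right) - 21\right) + 1876} = \frac{1}{\left(-24 - 21\right) + 1876} = \frac{1}{-45 + 1876} = \frac{1}{1831}$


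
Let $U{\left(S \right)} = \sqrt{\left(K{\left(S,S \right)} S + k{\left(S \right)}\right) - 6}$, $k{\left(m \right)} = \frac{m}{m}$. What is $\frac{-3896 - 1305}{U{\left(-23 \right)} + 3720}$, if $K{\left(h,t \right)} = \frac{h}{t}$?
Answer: $- \frac{4836930}{3459607} + \frac{5201 i \sqrt{7}}{6919214} \approx -1.3981 + 0.0019887 i$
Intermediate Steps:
$k{\left(m \right)} = 1$
$U{\left(S \right)} = \sqrt{-5 + S}$ ($U{\left(S \right)} = \sqrt{\left(\frac{S}{S} S + 1\right) - 6} = \sqrt{\left(1 S + 1\right) - 6} = \sqrt{\left(S + 1\right) - 6} = \sqrt{\left(1 + S\right) - 6} = \sqrt{-5 + S}$)
$\frac{-3896 - 1305}{U{\left(-23 \right)} + 3720} = \frac{-3896 - 1305}{\sqrt{-5 - 23} + 3720} = - \frac{5201}{\sqrt{-28} + 3720} = - \frac{5201}{2 i \sqrt{7} + 3720} = - \frac{5201}{3720 + 2 i \sqrt{7}}$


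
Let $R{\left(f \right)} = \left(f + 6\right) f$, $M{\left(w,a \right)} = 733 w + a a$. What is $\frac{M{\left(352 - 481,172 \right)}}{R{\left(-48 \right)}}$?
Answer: $- \frac{64973}{2016} \approx -32.229$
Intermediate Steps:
$M{\left(w,a \right)} = a^{2} + 733 w$ ($M{\left(w,a \right)} = 733 w + a^{2} = a^{2} + 733 w$)
$R{\left(f \right)} = f \left(6 + f\right)$ ($R{\left(f \right)} = \left(6 + f\right) f = f \left(6 + f\right)$)
$\frac{M{\left(352 - 481,172 \right)}}{R{\left(-48 \right)}} = \frac{172^{2} + 733 \left(352 - 481\right)}{\left(-48\right) \left(6 - 48\right)} = \frac{29584 + 733 \left(352 - 481\right)}{\left(-48\right) \left(-42\right)} = \frac{29584 + 733 \left(-129\right)}{2016} = \left(29584 - 94557\right) \frac{1}{2016} = \left(-64973\right) \frac{1}{2016} = - \frac{64973}{2016}$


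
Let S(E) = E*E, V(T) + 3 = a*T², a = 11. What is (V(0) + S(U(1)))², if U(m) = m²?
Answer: 4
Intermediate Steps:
V(T) = -3 + 11*T²
S(E) = E²
(V(0) + S(U(1)))² = ((-3 + 11*0²) + (1²)²)² = ((-3 + 11*0) + 1²)² = ((-3 + 0) + 1)² = (-3 + 1)² = (-2)² = 4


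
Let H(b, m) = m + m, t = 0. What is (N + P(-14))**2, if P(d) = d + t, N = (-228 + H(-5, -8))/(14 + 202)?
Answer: 667489/2916 ≈ 228.91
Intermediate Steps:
H(b, m) = 2*m
N = -61/54 (N = (-228 + 2*(-8))/(14 + 202) = (-228 - 16)/216 = -244*1/216 = -61/54 ≈ -1.1296)
P(d) = d (P(d) = d + 0 = d)
(N + P(-14))**2 = (-61/54 - 14)**2 = (-817/54)**2 = 667489/2916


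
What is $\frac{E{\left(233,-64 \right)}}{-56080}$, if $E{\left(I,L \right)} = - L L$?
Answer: $\frac{256}{3505} \approx 0.073038$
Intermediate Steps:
$E{\left(I,L \right)} = - L^{2}$
$\frac{E{\left(233,-64 \right)}}{-56080} = \frac{\left(-1\right) \left(-64\right)^{2}}{-56080} = \left(-1\right) 4096 \left(- \frac{1}{56080}\right) = \left(-4096\right) \left(- \frac{1}{56080}\right) = \frac{256}{3505}$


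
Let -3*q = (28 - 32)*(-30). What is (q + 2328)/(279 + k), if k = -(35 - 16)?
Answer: 44/5 ≈ 8.8000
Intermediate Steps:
q = -40 (q = -(28 - 32)*(-30)/3 = -(-4)*(-30)/3 = -1/3*120 = -40)
k = -19 (k = -1*19 = -19)
(q + 2328)/(279 + k) = (-40 + 2328)/(279 - 19) = 2288/260 = 2288*(1/260) = 44/5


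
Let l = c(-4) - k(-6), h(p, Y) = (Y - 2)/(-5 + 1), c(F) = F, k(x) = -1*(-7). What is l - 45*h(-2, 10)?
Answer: 79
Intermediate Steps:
k(x) = 7
h(p, Y) = ½ - Y/4 (h(p, Y) = (-2 + Y)/(-4) = (-2 + Y)*(-¼) = ½ - Y/4)
l = -11 (l = -4 - 1*7 = -4 - 7 = -11)
l - 45*h(-2, 10) = -11 - 45*(½ - ¼*10) = -11 - 45*(½ - 5/2) = -11 - 45*(-2) = -11 + 90 = 79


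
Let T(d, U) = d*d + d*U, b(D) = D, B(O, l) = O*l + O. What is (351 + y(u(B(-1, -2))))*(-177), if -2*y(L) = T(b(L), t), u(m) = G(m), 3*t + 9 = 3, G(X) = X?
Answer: -124431/2 ≈ -62216.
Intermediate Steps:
B(O, l) = O + O*l
t = -2 (t = -3 + (⅓)*3 = -3 + 1 = -2)
u(m) = m
T(d, U) = d² + U*d
y(L) = -L*(-2 + L)/2
(351 + y(u(B(-1, -2))))*(-177) = (351 + (-(1 - 2))*(2 - (-1)*(1 - 2))/2)*(-177) = (351 + (-1*(-1))*(2 - (-1)*(-1))/2)*(-177) = (351 + (½)*1*(2 - 1*1))*(-177) = (351 + (½)*1*(2 - 1))*(-177) = (351 + (½)*1*1)*(-177) = (351 + ½)*(-177) = (703/2)*(-177) = -124431/2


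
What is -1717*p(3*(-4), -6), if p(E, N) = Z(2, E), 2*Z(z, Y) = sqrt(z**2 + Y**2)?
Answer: -1717*sqrt(37) ≈ -10444.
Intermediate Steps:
Z(z, Y) = sqrt(Y**2 + z**2)/2 (Z(z, Y) = sqrt(z**2 + Y**2)/2 = sqrt(Y**2 + z**2)/2)
p(E, N) = sqrt(4 + E**2)/2 (p(E, N) = sqrt(E**2 + 2**2)/2 = sqrt(E**2 + 4)/2 = sqrt(4 + E**2)/2)
-1717*p(3*(-4), -6) = -1717*sqrt(4 + (3*(-4))**2)/2 = -1717*sqrt(4 + (-12)**2)/2 = -1717*sqrt(4 + 144)/2 = -1717*sqrt(148)/2 = -1717*2*sqrt(37)/2 = -1717*sqrt(37)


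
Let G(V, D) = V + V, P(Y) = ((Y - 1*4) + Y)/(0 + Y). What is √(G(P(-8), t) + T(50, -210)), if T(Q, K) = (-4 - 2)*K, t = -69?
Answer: √1265 ≈ 35.567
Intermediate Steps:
P(Y) = (-4 + 2*Y)/Y (P(Y) = ((Y - 4) + Y)/Y = ((-4 + Y) + Y)/Y = (-4 + 2*Y)/Y)
T(Q, K) = -6*K
G(V, D) = 2*V
√(G(P(-8), t) + T(50, -210)) = √(2*(2 - 4/(-8)) - 6*(-210)) = √(2*(2 - 4*(-⅛)) + 1260) = √(2*(2 + ½) + 1260) = √(2*(5/2) + 1260) = √(5 + 1260) = √1265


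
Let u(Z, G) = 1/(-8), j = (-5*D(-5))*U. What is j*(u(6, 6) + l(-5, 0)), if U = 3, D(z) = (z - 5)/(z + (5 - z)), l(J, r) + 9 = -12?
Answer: -2535/4 ≈ -633.75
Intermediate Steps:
l(J, r) = -21 (l(J, r) = -9 - 12 = -21)
D(z) = -1 + z/5 (D(z) = (-5 + z)/5 = (-5 + z)*(⅕) = -1 + z/5)
j = 30 (j = -5*(-1 + (⅕)*(-5))*3 = -5*(-1 - 1)*3 = -5*(-2)*3 = 10*3 = 30)
u(Z, G) = -⅛
j*(u(6, 6) + l(-5, 0)) = 30*(-⅛ - 21) = 30*(-169/8) = -2535/4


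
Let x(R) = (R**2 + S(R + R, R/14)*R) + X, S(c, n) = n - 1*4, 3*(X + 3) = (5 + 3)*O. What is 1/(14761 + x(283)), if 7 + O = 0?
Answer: 42/4175513 ≈ 1.0059e-5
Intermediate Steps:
O = -7 (O = -7 + 0 = -7)
X = -65/3 (X = -3 + ((5 + 3)*(-7))/3 = -3 + (8*(-7))/3 = -3 + (1/3)*(-56) = -3 - 56/3 = -65/3 ≈ -21.667)
S(c, n) = -4 + n (S(c, n) = n - 4 = -4 + n)
x(R) = -65/3 + R**2 + R*(-4 + R/14) (x(R) = (R**2 + (-4 + R/14)*R) - 65/3 = (R**2 + R*(-4 + R/14)) - 65/3 = -65/3 + R**2 + R*(-4 + R/14))
1/(14761 + x(283)) = 1/(14761 + (-65/3 - 4*283 + (15/14)*283**2)) = 1/(14761 + (-65/3 - 1132 + (15/14)*80089)) = 1/(14761 + (-65/3 - 1132 + 1201335/14)) = 1/(14761 + 3555551/42) = 1/(4175513/42) = 42/4175513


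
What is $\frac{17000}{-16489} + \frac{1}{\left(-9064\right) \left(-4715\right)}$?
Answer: $- \frac{66047718501}{64062403240} \approx -1.031$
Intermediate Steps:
$\frac{17000}{-16489} + \frac{1}{\left(-9064\right) \left(-4715\right)} = 17000 \left(- \frac{1}{16489}\right) - - \frac{1}{42736760} = - \frac{17000}{16489} + \frac{1}{42736760} = - \frac{66047718501}{64062403240}$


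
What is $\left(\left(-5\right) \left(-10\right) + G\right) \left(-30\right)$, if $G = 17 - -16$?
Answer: $-2490$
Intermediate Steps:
$G = 33$ ($G = 17 + 16 = 33$)
$\left(\left(-5\right) \left(-10\right) + G\right) \left(-30\right) = \left(\left(-5\right) \left(-10\right) + 33\right) \left(-30\right) = \left(50 + 33\right) \left(-30\right) = 83 \left(-30\right) = -2490$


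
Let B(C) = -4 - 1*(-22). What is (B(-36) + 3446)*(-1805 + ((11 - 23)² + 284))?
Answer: -4769928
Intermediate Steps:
B(C) = 18 (B(C) = -4 + 22 = 18)
(B(-36) + 3446)*(-1805 + ((11 - 23)² + 284)) = (18 + 3446)*(-1805 + ((11 - 23)² + 284)) = 3464*(-1805 + ((-12)² + 284)) = 3464*(-1805 + (144 + 284)) = 3464*(-1805 + 428) = 3464*(-1377) = -4769928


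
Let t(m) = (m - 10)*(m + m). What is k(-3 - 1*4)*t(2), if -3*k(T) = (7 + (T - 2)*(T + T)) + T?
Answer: 1344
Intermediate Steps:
t(m) = 2*m*(-10 + m) (t(m) = (-10 + m)*(2*m) = 2*m*(-10 + m))
k(T) = -7/3 - T/3 - 2*T*(-2 + T)/3 (k(T) = -((7 + (T - 2)*(T + T)) + T)/3 = -((7 + (-2 + T)*(2*T)) + T)/3 = -((7 + 2*T*(-2 + T)) + T)/3 = -(7 + T + 2*T*(-2 + T))/3 = -7/3 - T/3 - 2*T*(-2 + T)/3)
k(-3 - 1*4)*t(2) = (-7/3 + (-3 - 1*4) - 2*(-3 - 1*4)**2/3)*(2*2*(-10 + 2)) = (-7/3 + (-3 - 4) - 2*(-3 - 4)**2/3)*(2*2*(-8)) = (-7/3 - 7 - 2/3*(-7)**2)*(-32) = (-7/3 - 7 - 2/3*49)*(-32) = (-7/3 - 7 - 98/3)*(-32) = -42*(-32) = 1344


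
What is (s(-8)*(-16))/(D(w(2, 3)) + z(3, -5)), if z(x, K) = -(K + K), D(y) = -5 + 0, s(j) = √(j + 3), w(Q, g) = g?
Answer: -16*I*√5/5 ≈ -7.1554*I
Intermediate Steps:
s(j) = √(3 + j)
D(y) = -5
z(x, K) = -2*K
(s(-8)*(-16))/(D(w(2, 3)) + z(3, -5)) = (√(3 - 8)*(-16))/(-5 - 2*(-5)) = (√(-5)*(-16))/(-5 + 10) = ((I*√5)*(-16))/5 = -16*I*√5*(⅕) = -16*I*√5/5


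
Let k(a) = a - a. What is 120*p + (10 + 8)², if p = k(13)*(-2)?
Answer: 324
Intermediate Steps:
k(a) = 0
p = 0 (p = 0*(-2) = 0)
120*p + (10 + 8)² = 120*0 + (10 + 8)² = 0 + 18² = 0 + 324 = 324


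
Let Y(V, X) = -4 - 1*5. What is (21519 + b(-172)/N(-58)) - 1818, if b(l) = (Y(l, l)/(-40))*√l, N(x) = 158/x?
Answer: 19701 - 261*I*√43/1580 ≈ 19701.0 - 1.0832*I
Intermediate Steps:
Y(V, X) = -9 (Y(V, X) = -4 - 5 = -9)
b(l) = 9*√l/40 (b(l) = (-9/(-40))*√l = (-9*(-1/40))*√l = 9*√l/40)
(21519 + b(-172)/N(-58)) - 1818 = (21519 + (9*√(-172)/40)/((158/(-58)))) - 1818 = (21519 + (9*(2*I*√43)/40)/((158*(-1/58)))) - 1818 = (21519 + (9*I*√43/20)/(-79/29)) - 1818 = (21519 + (9*I*√43/20)*(-29/79)) - 1818 = (21519 - 261*I*√43/1580) - 1818 = 19701 - 261*I*√43/1580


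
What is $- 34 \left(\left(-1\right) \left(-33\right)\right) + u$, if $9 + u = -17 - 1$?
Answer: $-1149$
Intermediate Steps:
$u = -27$ ($u = -9 - 18 = -27$)
$- 34 \left(\left(-1\right) \left(-33\right)\right) + u = - 34 \left(\left(-1\right) \left(-33\right)\right) - 27 = \left(-34\right) 33 - 27 = -1122 - 27 = -1149$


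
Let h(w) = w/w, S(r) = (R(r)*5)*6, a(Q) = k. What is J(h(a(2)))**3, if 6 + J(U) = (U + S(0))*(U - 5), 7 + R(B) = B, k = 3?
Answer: 571787000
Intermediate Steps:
a(Q) = 3
R(B) = -7 + B
S(r) = -210 + 30*r (S(r) = ((-7 + r)*5)*6 = (-35 + 5*r)*6 = -210 + 30*r)
h(w) = 1
J(U) = -6 + (-210 + U)*(-5 + U) (J(U) = -6 + (U + (-210 + 30*0))*(U - 5) = -6 + (U + (-210 + 0))*(-5 + U) = -6 + (U - 210)*(-5 + U) = -6 + (-210 + U)*(-5 + U))
J(h(a(2)))**3 = (1044 + 1**2 - 215*1)**3 = (1044 + 1 - 215)**3 = 830**3 = 571787000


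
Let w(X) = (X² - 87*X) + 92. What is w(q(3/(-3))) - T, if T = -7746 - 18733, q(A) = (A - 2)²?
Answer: 25869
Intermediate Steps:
q(A) = (-2 + A)²
w(X) = 92 + X² - 87*X
T = -26479
w(q(3/(-3))) - T = (92 + ((-2 + 3/(-3))²)² - 87*(-2 + 3/(-3))²) - 1*(-26479) = (92 + ((-2 + 3*(-⅓))²)² - 87*(-2 + 3*(-⅓))²) + 26479 = (92 + ((-2 - 1)²)² - 87*(-2 - 1)²) + 26479 = (92 + ((-3)²)² - 87*(-3)²) + 26479 = (92 + 9² - 87*9) + 26479 = (92 + 81 - 783) + 26479 = -610 + 26479 = 25869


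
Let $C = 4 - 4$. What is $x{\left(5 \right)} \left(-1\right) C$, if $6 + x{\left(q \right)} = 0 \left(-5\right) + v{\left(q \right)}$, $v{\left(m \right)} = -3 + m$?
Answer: $0$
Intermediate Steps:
$x{\left(q \right)} = -9 + q$ ($x{\left(q \right)} = -6 + \left(0 \left(-5\right) + \left(-3 + q\right)\right) = -6 + \left(0 + \left(-3 + q\right)\right) = -6 + \left(-3 + q\right) = -9 + q$)
$C = 0$
$x{\left(5 \right)} \left(-1\right) C = \left(-9 + 5\right) \left(-1\right) 0 = \left(-4\right) \left(-1\right) 0 = 4 \cdot 0 = 0$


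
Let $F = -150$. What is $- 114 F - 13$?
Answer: $17087$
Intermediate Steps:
$- 114 F - 13 = \left(-114\right) \left(-150\right) - 13 = 17100 - 13 = 17087$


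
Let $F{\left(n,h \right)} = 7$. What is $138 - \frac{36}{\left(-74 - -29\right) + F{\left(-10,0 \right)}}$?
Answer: $\frac{2640}{19} \approx 138.95$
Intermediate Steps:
$138 - \frac{36}{\left(-74 - -29\right) + F{\left(-10,0 \right)}} = 138 - \frac{36}{\left(-74 - -29\right) + 7} = 138 - \frac{36}{\left(-74 + 29\right) + 7} = 138 - \frac{36}{-45 + 7} = 138 - \frac{36}{-38} = 138 - - \frac{18}{19} = 138 + \frac{18}{19} = \frac{2640}{19}$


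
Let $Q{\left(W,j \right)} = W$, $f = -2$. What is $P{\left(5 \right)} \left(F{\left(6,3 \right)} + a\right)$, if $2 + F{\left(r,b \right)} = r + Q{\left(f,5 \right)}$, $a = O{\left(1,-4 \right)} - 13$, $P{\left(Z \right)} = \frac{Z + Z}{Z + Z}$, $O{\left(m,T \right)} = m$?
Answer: $-10$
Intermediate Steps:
$P{\left(Z \right)} = 1$ ($P{\left(Z \right)} = \frac{2 Z}{2 Z} = 2 Z \frac{1}{2 Z} = 1$)
$a = -12$ ($a = 1 - 13 = -12$)
$F{\left(r,b \right)} = -4 + r$ ($F{\left(r,b \right)} = -2 + \left(r - 2\right) = -2 + \left(-2 + r\right) = -4 + r$)
$P{\left(5 \right)} \left(F{\left(6,3 \right)} + a\right) = 1 \left(\left(-4 + 6\right) - 12\right) = 1 \left(2 - 12\right) = 1 \left(-10\right) = -10$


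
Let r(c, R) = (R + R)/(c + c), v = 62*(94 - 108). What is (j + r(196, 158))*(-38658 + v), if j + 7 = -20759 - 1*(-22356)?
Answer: -3081031937/49 ≈ -6.2878e+7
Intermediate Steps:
v = -868 (v = 62*(-14) = -868)
j = 1590 (j = -7 + (-20759 - 1*(-22356)) = -7 + (-20759 + 22356) = -7 + 1597 = 1590)
r(c, R) = R/c (r(c, R) = (2*R)/((2*c)) = (2*R)*(1/(2*c)) = R/c)
(j + r(196, 158))*(-38658 + v) = (1590 + 158/196)*(-38658 - 868) = (1590 + 158*(1/196))*(-39526) = (1590 + 79/98)*(-39526) = (155899/98)*(-39526) = -3081031937/49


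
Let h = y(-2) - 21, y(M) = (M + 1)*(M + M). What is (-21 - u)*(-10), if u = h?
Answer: 40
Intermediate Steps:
y(M) = 2*M*(1 + M) (y(M) = (1 + M)*(2*M) = 2*M*(1 + M))
h = -17 (h = 2*(-2)*(1 - 2) - 21 = 2*(-2)*(-1) - 21 = 4 - 21 = -17)
u = -17
(-21 - u)*(-10) = (-21 - 1*(-17))*(-10) = (-21 + 17)*(-10) = -4*(-10) = 40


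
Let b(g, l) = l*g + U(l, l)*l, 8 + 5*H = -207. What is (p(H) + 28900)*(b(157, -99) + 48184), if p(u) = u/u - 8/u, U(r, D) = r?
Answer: 52744837942/43 ≈ 1.2266e+9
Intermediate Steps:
H = -43 (H = -8/5 + (⅕)*(-207) = -8/5 - 207/5 = -43)
b(g, l) = l² + g*l (b(g, l) = l*g + l*l = g*l + l² = l² + g*l)
p(u) = 1 - 8/u
(p(H) + 28900)*(b(157, -99) + 48184) = ((-8 - 43)/(-43) + 28900)*(-99*(157 - 99) + 48184) = (-1/43*(-51) + 28900)*(-99*58 + 48184) = (51/43 + 28900)*(-5742 + 48184) = (1242751/43)*42442 = 52744837942/43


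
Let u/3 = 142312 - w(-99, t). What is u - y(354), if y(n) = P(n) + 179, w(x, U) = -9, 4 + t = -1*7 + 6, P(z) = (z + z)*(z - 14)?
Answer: 186064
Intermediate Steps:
P(z) = 2*z*(-14 + z) (P(z) = (2*z)*(-14 + z) = 2*z*(-14 + z))
t = -5 (t = -4 + (-1*7 + 6) = -4 + (-7 + 6) = -4 - 1 = -5)
y(n) = 179 + 2*n*(-14 + n) (y(n) = 2*n*(-14 + n) + 179 = 179 + 2*n*(-14 + n))
u = 426963 (u = 3*(142312 - 1*(-9)) = 3*(142312 + 9) = 3*142321 = 426963)
u - y(354) = 426963 - (179 + 2*354*(-14 + 354)) = 426963 - (179 + 2*354*340) = 426963 - (179 + 240720) = 426963 - 1*240899 = 426963 - 240899 = 186064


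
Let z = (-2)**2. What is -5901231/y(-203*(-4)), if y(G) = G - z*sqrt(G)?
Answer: -5901231/796 - 843033*sqrt(203)/11542 ≈ -8454.3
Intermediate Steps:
z = 4
y(G) = G - 4*sqrt(G)
-5901231/y(-203*(-4)) = -5901231/(-203*(-4) - 4*2*sqrt(203)) = -5901231/(812 - 8*sqrt(203))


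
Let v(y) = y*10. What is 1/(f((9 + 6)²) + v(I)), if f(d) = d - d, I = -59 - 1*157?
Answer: -1/2160 ≈ -0.00046296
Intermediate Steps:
I = -216 (I = -59 - 157 = -216)
v(y) = 10*y
f(d) = 0
1/(f((9 + 6)²) + v(I)) = 1/(0 + 10*(-216)) = 1/(0 - 2160) = 1/(-2160) = -1/2160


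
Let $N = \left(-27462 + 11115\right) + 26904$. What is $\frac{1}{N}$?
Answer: $\frac{1}{10557} \approx 9.4724 \cdot 10^{-5}$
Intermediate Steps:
$N = 10557$ ($N = -16347 + 26904 = 10557$)
$\frac{1}{N} = \frac{1}{10557}$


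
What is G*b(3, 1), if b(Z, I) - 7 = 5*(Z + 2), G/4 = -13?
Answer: -1664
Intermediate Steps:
G = -52 (G = 4*(-13) = -52)
b(Z, I) = 17 + 5*Z (b(Z, I) = 7 + 5*(Z + 2) = 7 + 5*(2 + Z) = 7 + (10 + 5*Z) = 17 + 5*Z)
G*b(3, 1) = -52*(17 + 5*3) = -52*(17 + 15) = -52*32 = -1664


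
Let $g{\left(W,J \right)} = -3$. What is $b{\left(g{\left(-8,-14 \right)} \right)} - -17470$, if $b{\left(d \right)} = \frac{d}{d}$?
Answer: $17471$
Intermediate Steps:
$b{\left(d \right)} = 1$
$b{\left(g{\left(-8,-14 \right)} \right)} - -17470 = 1 - -17470 = 1 + 17470 = 17471$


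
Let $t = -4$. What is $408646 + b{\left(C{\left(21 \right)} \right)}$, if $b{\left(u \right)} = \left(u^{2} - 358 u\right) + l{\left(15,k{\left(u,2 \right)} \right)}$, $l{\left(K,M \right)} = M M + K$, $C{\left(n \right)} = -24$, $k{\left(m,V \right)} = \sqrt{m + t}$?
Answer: $417801$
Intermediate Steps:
$k{\left(m,V \right)} = \sqrt{-4 + m}$ ($k{\left(m,V \right)} = \sqrt{m - 4} = \sqrt{-4 + m}$)
$l{\left(K,M \right)} = K + M^{2}$ ($l{\left(K,M \right)} = M^{2} + K = K + M^{2}$)
$b{\left(u \right)} = 11 + u^{2} - 357 u$ ($b{\left(u \right)} = \left(u^{2} - 358 u\right) + \left(15 + \left(\sqrt{-4 + u}\right)^{2}\right) = \left(u^{2} - 358 u\right) + \left(15 + \left(-4 + u\right)\right) = \left(u^{2} - 358 u\right) + \left(11 + u\right) = 11 + u^{2} - 357 u$)
$408646 + b{\left(C{\left(21 \right)} \right)} = 408646 + \left(11 + \left(-24\right)^{2} - -8568\right) = 408646 + \left(11 + 576 + 8568\right) = 408646 + 9155 = 417801$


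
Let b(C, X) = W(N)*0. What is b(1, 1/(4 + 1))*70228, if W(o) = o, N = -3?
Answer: 0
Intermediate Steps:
b(C, X) = 0 (b(C, X) = -3*0 = 0)
b(1, 1/(4 + 1))*70228 = 0*70228 = 0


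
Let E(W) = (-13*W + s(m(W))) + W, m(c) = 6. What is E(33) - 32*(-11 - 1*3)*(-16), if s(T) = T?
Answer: -7558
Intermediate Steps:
E(W) = 6 - 12*W (E(W) = (-13*W + 6) + W = (6 - 13*W) + W = 6 - 12*W)
E(33) - 32*(-11 - 1*3)*(-16) = (6 - 12*33) - 32*(-11 - 1*3)*(-16) = (6 - 396) - 32*(-11 - 3)*(-16) = -390 - 32*(-14)*(-16) = -390 - (-448)*(-16) = -390 - 1*7168 = -390 - 7168 = -7558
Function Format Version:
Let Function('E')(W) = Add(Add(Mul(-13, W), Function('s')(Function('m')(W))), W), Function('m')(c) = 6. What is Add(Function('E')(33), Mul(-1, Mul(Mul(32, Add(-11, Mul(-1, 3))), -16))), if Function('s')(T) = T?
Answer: -7558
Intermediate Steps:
Function('E')(W) = Add(6, Mul(-12, W)) (Function('E')(W) = Add(Add(Mul(-13, W), 6), W) = Add(Add(6, Mul(-13, W)), W) = Add(6, Mul(-12, W)))
Add(Function('E')(33), Mul(-1, Mul(Mul(32, Add(-11, Mul(-1, 3))), -16))) = Add(Add(6, Mul(-12, 33)), Mul(-1, Mul(Mul(32, Add(-11, Mul(-1, 3))), -16))) = Add(Add(6, -396), Mul(-1, Mul(Mul(32, Add(-11, -3)), -16))) = Add(-390, Mul(-1, Mul(Mul(32, -14), -16))) = Add(-390, Mul(-1, Mul(-448, -16))) = Add(-390, Mul(-1, 7168)) = Add(-390, -7168) = -7558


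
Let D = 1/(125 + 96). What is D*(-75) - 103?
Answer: -22838/221 ≈ -103.34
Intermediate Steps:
D = 1/221 ≈ 0.0045249
D*(-75) - 103 = (1/221)*(-75) - 103 = -75/221 - 103 = -22838/221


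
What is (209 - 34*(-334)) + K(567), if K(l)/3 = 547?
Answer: 13206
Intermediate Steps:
K(l) = 1641 (K(l) = 3*547 = 1641)
(209 - 34*(-334)) + K(567) = (209 - 34*(-334)) + 1641 = (209 + 11356) + 1641 = 11565 + 1641 = 13206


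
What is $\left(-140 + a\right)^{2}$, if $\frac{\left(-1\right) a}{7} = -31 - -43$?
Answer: $50176$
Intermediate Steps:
$a = -84$ ($a = - 7 \left(-31 - -43\right) = - 7 \left(-31 + 43\right) = \left(-7\right) 12 = -84$)
$\left(-140 + a\right)^{2} = \left(-140 - 84\right)^{2} = \left(-224\right)^{2} = 50176$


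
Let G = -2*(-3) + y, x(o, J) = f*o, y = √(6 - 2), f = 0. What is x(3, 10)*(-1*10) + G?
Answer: 8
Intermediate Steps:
y = 2 (y = √4 = 2)
x(o, J) = 0 (x(o, J) = 0*o = 0)
G = 8 (G = -2*(-3) + 2 = 6 + 2 = 8)
x(3, 10)*(-1*10) + G = 0*(-1*10) + 8 = 0*(-10) + 8 = 0 + 8 = 8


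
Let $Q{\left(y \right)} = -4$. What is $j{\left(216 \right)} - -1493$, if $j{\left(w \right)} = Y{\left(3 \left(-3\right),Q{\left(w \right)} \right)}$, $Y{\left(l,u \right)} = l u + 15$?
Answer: $1544$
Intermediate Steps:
$Y{\left(l,u \right)} = 15 + l u$
$j{\left(w \right)} = 51$ ($j{\left(w \right)} = 15 + 3 \left(-3\right) \left(-4\right) = 15 - -36 = 15 + 36 = 51$)
$j{\left(216 \right)} - -1493 = 51 - -1493 = 51 + 1493 = 1544$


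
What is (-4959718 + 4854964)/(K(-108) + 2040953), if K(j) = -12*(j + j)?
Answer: -104754/2043545 ≈ -0.051261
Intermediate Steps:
K(j) = -24*j
(-4959718 + 4854964)/(K(-108) + 2040953) = (-4959718 + 4854964)/(-24*(-108) + 2040953) = -104754/(2592 + 2040953) = -104754/2043545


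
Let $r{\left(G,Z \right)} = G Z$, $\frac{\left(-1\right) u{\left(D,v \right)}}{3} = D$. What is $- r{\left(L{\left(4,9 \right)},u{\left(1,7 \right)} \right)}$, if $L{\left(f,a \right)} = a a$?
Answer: $243$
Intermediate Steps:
$u{\left(D,v \right)} = - 3 D$
$L{\left(f,a \right)} = a^{2}$
$- r{\left(L{\left(4,9 \right)},u{\left(1,7 \right)} \right)} = - 9^{2} \left(\left(-3\right) 1\right) = - 81 \left(-3\right) = \left(-1\right) \left(-243\right) = 243$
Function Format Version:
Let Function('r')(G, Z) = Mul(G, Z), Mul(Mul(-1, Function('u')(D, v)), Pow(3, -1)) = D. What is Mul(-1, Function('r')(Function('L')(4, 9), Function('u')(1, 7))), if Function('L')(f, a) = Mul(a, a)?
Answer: 243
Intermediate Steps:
Function('u')(D, v) = Mul(-3, D)
Function('L')(f, a) = Pow(a, 2)
Mul(-1, Function('r')(Function('L')(4, 9), Function('u')(1, 7))) = Mul(-1, Mul(Pow(9, 2), Mul(-3, 1))) = Mul(-1, Mul(81, -3)) = Mul(-1, -243) = 243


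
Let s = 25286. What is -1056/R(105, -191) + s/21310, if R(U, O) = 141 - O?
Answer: -1763551/884365 ≈ -1.9941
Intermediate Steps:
-1056/R(105, -191) + s/21310 = -1056/(141 - 1*(-191)) + 25286/21310 = -1056/(141 + 191) + 25286*(1/21310) = -1056/332 + 12643/10655 = -1056*1/332 + 12643/10655 = -264/83 + 12643/10655 = -1763551/884365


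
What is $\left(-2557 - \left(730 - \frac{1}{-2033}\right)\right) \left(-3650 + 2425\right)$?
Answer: $\frac{8186028200}{2033} \approx 4.0266 \cdot 10^{6}$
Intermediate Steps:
$\left(-2557 - \left(730 - \frac{1}{-2033}\right)\right) \left(-3650 + 2425\right) = \left(-2557 - \frac{1484091}{2033}\right) \left(-1225\right) = \left(- \frac{6682472}{2033}\right) \left(-1225\right) = \frac{8186028200}{2033}$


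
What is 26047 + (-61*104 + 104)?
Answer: 19807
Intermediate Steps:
26047 + (-61*104 + 104) = 26047 + (-6344 + 104) = 26047 - 6240 = 19807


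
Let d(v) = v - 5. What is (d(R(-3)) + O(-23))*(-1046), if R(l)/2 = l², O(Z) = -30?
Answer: 17782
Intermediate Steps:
R(l) = 2*l²
d(v) = -5 + v
(d(R(-3)) + O(-23))*(-1046) = ((-5 + 2*(-3)²) - 30)*(-1046) = ((-5 + 2*9) - 30)*(-1046) = ((-5 + 18) - 30)*(-1046) = (13 - 30)*(-1046) = -17*(-1046) = 17782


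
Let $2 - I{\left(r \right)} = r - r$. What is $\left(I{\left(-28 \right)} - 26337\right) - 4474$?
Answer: $-30809$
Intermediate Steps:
$I{\left(r \right)} = 2$ ($I{\left(r \right)} = 2 - \left(r - r\right) = 2 - 0 = 2 + 0 = 2$)
$\left(I{\left(-28 \right)} - 26337\right) - 4474 = \left(2 - 26337\right) - 4474 = -26335 - 4474 = -30809$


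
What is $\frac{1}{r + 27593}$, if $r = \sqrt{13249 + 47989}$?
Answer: $\frac{27593}{761312411} - \frac{\sqrt{61238}}{761312411} \approx 3.5919 \cdot 10^{-5}$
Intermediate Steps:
$r = \sqrt{61238} \approx 247.46$
$\frac{1}{r + 27593} = \frac{1}{\sqrt{61238} + 27593} = \frac{1}{27593 + \sqrt{61238}}$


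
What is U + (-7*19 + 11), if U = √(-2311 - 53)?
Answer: -122 + 2*I*√591 ≈ -122.0 + 48.621*I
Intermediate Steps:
U = 2*I*√591 (U = √(-2364) = 2*I*√591 ≈ 48.621*I)
U + (-7*19 + 11) = 2*I*√591 + (-7*19 + 11) = 2*I*√591 + (-133 + 11) = 2*I*√591 - 122 = -122 + 2*I*√591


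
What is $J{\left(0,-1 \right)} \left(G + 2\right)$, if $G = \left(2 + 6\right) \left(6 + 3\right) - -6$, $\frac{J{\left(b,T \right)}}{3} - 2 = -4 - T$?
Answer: $-240$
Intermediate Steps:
$J{\left(b,T \right)} = -6 - 3 T$ ($J{\left(b,T \right)} = 6 + 3 \left(-4 - T\right) = 6 - \left(12 + 3 T\right) = -6 - 3 T$)
$G = 78$ ($G = 8 \cdot 9 + 6 = 72 + 6 = 78$)
$J{\left(0,-1 \right)} \left(G + 2\right) = \left(-6 - -3\right) \left(78 + 2\right) = \left(-6 + 3\right) 80 = \left(-3\right) 80 = -240$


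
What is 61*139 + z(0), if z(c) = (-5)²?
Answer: 8504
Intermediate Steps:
z(c) = 25
61*139 + z(0) = 61*139 + 25 = 8479 + 25 = 8504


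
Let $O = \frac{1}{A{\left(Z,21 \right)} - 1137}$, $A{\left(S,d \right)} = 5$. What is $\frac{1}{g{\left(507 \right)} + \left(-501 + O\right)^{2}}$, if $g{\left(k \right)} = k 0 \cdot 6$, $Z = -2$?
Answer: $\frac{1281424}{321639839689} \approx 3.984 \cdot 10^{-6}$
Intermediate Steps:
$O = - \frac{1}{1132}$ ($O = \frac{1}{5 - 1137} = \frac{1}{-1132} = - \frac{1}{1132} \approx -0.00088339$)
$g{\left(k \right)} = 0$ ($g{\left(k \right)} = 0 \cdot 6 = 0$)
$\frac{1}{g{\left(507 \right)} + \left(-501 + O\right)^{2}} = \frac{1}{0 + \left(-501 - \frac{1}{1132}\right)^{2}} = \frac{1}{0 + \left(- \frac{567133}{1132}\right)^{2}} = \frac{1}{0 + \frac{321639839689}{1281424}} = \frac{1}{\frac{321639839689}{1281424}} = \frac{1281424}{321639839689}$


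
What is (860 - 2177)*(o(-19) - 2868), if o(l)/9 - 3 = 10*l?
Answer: 5993667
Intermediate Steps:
o(l) = 27 + 90*l (o(l) = 27 + 9*(10*l) = 27 + 90*l)
(860 - 2177)*(o(-19) - 2868) = (860 - 2177)*((27 + 90*(-19)) - 2868) = -1317*((27 - 1710) - 2868) = -1317*(-1683 - 2868) = -1317*(-4551) = 5993667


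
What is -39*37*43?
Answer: -62049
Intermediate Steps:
-39*37*43 = -1443*43 = -62049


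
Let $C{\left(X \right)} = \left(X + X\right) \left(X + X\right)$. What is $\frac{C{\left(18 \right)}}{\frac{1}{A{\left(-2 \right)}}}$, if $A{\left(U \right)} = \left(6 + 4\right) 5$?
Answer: $64800$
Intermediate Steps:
$A{\left(U \right)} = 50$ ($A{\left(U \right)} = 10 \cdot 5 = 50$)
$C{\left(X \right)} = 4 X^{2}$ ($C{\left(X \right)} = 2 X 2 X = 4 X^{2}$)
$\frac{C{\left(18 \right)}}{\frac{1}{A{\left(-2 \right)}}} = \frac{4 \cdot 18^{2}}{\frac{1}{50}} = 4 \cdot 324 \frac{1}{\frac{1}{50}} = 1296 \cdot 50 = 64800$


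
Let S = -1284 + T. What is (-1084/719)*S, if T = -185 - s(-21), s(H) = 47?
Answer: 1643344/719 ≈ 2285.6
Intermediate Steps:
T = -232 (T = -185 - 1*47 = -185 - 47 = -232)
S = -1516 (S = -1284 - 232 = -1516)
(-1084/719)*S = -1084/719*(-1516) = 1643344/719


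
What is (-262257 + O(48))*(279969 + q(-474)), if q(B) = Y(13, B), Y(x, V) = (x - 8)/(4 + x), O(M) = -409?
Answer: -1250153048348/17 ≈ -7.3538e+10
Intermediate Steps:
Y(x, V) = (-8 + x)/(4 + x)
q(B) = 5/17 (q(B) = (-8 + 13)/(4 + 13) = 5/17)
(-262257 + O(48))*(279969 + q(-474)) = (-262257 - 409)*(279969 + 5/17) = -262666*4759478/17 = -1250153048348/17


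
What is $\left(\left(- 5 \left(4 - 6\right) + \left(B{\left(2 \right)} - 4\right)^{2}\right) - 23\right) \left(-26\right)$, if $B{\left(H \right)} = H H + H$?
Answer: $234$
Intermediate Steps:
$B{\left(H \right)} = H + H^{2}$ ($B{\left(H \right)} = H^{2} + H = H + H^{2}$)
$\left(\left(- 5 \left(4 - 6\right) + \left(B{\left(2 \right)} - 4\right)^{2}\right) - 23\right) \left(-26\right) = \left(\left(- 5 \left(4 - 6\right) + \left(2 \left(1 + 2\right) - 4\right)^{2}\right) - 23\right) \left(-26\right) = \left(\left(- 5 \left(4 - 6\right) + \left(2 \cdot 3 - 4\right)^{2}\right) - 23\right) \left(-26\right) = \left(\left(\left(-5\right) \left(-2\right) + \left(6 - 4\right)^{2}\right) - 23\right) \left(-26\right) = \left(\left(10 + 2^{2}\right) - 23\right) \left(-26\right) = \left(\left(10 + 4\right) - 23\right) \left(-26\right) = \left(14 - 23\right) \left(-26\right) = \left(-9\right) \left(-26\right) = 234$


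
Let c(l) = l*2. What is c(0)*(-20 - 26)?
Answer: 0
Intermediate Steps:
c(l) = 2*l
c(0)*(-20 - 26) = (2*0)*(-20 - 26) = 0*(-46) = 0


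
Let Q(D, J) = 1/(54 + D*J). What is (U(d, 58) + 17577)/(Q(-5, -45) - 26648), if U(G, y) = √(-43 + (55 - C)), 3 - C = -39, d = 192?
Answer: -700569/1062113 - 279*I*√30/7434791 ≈ -0.6596 - 0.00020554*I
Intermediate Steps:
C = 42 (C = 3 - 1*(-39) = 3 + 39 = 42)
U(G, y) = I*√30 (U(G, y) = √(-43 + (55 - 1*42)) = √(-43 + (55 - 42)) = √(-43 + 13) = √(-30) = I*√30)
(U(d, 58) + 17577)/(Q(-5, -45) - 26648) = (I*√30 + 17577)/(1/(54 - 5*(-45)) - 26648) = (17577 + I*√30)/(1/(54 + 225) - 26648) = (17577 + I*√30)/(1/279 - 26648) = (17577 + I*√30)/(-7434791/279) = (17577 + I*√30)*(-279/7434791) = -700569/1062113 - 279*I*√30/7434791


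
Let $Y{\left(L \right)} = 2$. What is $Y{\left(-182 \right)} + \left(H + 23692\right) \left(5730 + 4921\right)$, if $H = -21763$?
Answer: $20545781$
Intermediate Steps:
$Y{\left(-182 \right)} + \left(H + 23692\right) \left(5730 + 4921\right) = 2 + \left(-21763 + 23692\right) \left(5730 + 4921\right) = 2 + 1929 \cdot 10651 = 2 + 20545779 = 20545781$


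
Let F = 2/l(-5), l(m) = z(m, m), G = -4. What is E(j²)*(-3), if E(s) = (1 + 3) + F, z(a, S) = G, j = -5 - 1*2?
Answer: -21/2 ≈ -10.500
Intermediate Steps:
j = -7 (j = -5 - 2 = -7)
z(a, S) = -4
l(m) = -4
F = -½ (F = 2/(-4) = 2*(-¼) = -½ ≈ -0.50000)
E(s) = 7/2 (E(s) = (1 + 3) - ½ = 4 - ½ = 7/2)
E(j²)*(-3) = (7/2)*(-3) = -21/2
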